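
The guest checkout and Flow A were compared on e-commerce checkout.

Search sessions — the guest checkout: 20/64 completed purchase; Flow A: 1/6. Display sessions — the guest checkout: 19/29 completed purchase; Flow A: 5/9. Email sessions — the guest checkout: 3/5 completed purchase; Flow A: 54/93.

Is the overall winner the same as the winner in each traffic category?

No

Search: the guest checkout 20/64 = 31.2%, Flow A 1/6 = 16.7% → the guest checkout
Display: the guest checkout 19/29 = 65.5%, Flow A 5/9 = 55.6% → the guest checkout
Email: the guest checkout 3/5 = 60.0%, Flow A 54/93 = 58.1% → the guest checkout
Overall: the guest checkout 42/98 = 42.9%, Flow A 60/108 = 55.6% → Flow A
The guest checkout wins each traffic group but Flow A wins overall — the comparison reverses. The guest checkout's sessions skew toward search, which has a lower base rate.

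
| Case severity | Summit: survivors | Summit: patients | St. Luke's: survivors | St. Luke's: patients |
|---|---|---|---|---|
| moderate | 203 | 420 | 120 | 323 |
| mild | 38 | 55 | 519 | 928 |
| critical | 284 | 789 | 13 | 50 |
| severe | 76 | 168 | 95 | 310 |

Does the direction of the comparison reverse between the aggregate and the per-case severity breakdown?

Moderate: Summit 203/420 = 48.3%, St. Luke's 120/323 = 37.2% → Summit
Mild: Summit 38/55 = 69.1%, St. Luke's 519/928 = 55.9% → Summit
Critical: Summit 284/789 = 36.0%, St. Luke's 13/50 = 26.0% → Summit
Severe: Summit 76/168 = 45.2%, St. Luke's 95/310 = 30.6% → Summit
Overall: Summit 601/1432 = 42.0%, St. Luke's 747/1611 = 46.4% → St. Luke's
Summit wins each case group but St. Luke's wins overall — the comparison reverses. Summit's patients skew toward critical, which has a lower base rate.

Yes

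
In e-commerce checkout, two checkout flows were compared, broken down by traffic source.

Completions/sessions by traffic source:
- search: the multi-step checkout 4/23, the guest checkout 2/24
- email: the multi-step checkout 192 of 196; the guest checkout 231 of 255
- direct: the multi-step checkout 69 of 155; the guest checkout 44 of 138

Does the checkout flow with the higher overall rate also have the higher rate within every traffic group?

Search: the multi-step checkout 4/23 = 17.4%, the guest checkout 2/24 = 8.3% → the multi-step checkout
Email: the multi-step checkout 192/196 = 98.0%, the guest checkout 231/255 = 90.6% → the multi-step checkout
Direct: the multi-step checkout 69/155 = 44.5%, the guest checkout 44/138 = 31.9% → the multi-step checkout
Overall: the multi-step checkout 265/374 = 70.9%, the guest checkout 277/417 = 66.4% → the multi-step checkout
The multi-step checkout wins overall and in every traffic group — no reversal.

Yes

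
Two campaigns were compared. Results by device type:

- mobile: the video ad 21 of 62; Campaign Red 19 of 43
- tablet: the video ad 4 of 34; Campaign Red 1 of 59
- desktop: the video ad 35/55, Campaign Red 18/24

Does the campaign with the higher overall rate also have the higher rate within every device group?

Mobile: the video ad 21/62 = 33.9%, Campaign Red 19/43 = 44.2% → Campaign Red
Tablet: the video ad 4/34 = 11.8%, Campaign Red 1/59 = 1.7% → the video ad
Desktop: the video ad 35/55 = 63.6%, Campaign Red 18/24 = 75.0% → Campaign Red
Overall: the video ad 60/151 = 39.7%, Campaign Red 38/126 = 30.2% → the video ad
Neither sweeps: the video ad wins 1 of 3 groups, Campaign Red wins 2. The video ad wins overall but not every group — no Simpson reversal.

No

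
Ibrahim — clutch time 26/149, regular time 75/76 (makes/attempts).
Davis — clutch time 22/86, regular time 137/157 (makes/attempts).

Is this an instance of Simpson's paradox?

No

Clutch time: Ibrahim 26/149 = 17.4%, Davis 22/86 = 25.6% → Davis
Regular time: Ibrahim 75/76 = 98.7%, Davis 137/157 = 87.3% → Ibrahim
Overall: Ibrahim 101/225 = 44.9%, Davis 159/243 = 65.4% → Davis
Neither sweeps: Ibrahim wins 1 of 2 groups, Davis wins 1. Davis wins overall but not every group — no Simpson reversal.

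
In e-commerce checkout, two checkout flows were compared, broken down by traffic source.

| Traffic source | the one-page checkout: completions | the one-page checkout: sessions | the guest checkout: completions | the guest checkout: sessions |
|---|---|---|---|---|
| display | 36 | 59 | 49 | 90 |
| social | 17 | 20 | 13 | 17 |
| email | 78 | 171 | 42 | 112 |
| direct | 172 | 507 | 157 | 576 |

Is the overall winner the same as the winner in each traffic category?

Yes

Display: the one-page checkout 36/59 = 61.0%, the guest checkout 49/90 = 54.4% → the one-page checkout
Social: the one-page checkout 17/20 = 85.0%, the guest checkout 13/17 = 76.5% → the one-page checkout
Email: the one-page checkout 78/171 = 45.6%, the guest checkout 42/112 = 37.5% → the one-page checkout
Direct: the one-page checkout 172/507 = 33.9%, the guest checkout 157/576 = 27.3% → the one-page checkout
Overall: the one-page checkout 303/757 = 40.0%, the guest checkout 261/795 = 32.8% → the one-page checkout
The one-page checkout wins overall and in every traffic group — no reversal.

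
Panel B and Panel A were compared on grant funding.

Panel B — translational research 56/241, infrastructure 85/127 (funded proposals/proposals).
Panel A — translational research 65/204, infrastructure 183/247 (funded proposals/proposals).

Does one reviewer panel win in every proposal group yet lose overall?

No

Translational research: Panel B 56/241 = 23.2%, Panel A 65/204 = 31.9% → Panel A
Infrastructure: Panel B 85/127 = 66.9%, Panel A 183/247 = 74.1% → Panel A
Overall: Panel B 141/368 = 38.3%, Panel A 248/451 = 55.0% → Panel A
Panel A wins overall and in every proposal group — no reversal.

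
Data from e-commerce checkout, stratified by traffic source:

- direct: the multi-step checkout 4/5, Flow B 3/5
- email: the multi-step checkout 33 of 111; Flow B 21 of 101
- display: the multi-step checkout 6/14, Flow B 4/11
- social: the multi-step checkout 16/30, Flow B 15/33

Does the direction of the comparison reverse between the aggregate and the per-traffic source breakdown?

No

Direct: the multi-step checkout 4/5 = 80.0%, Flow B 3/5 = 60.0% → the multi-step checkout
Email: the multi-step checkout 33/111 = 29.7%, Flow B 21/101 = 20.8% → the multi-step checkout
Display: the multi-step checkout 6/14 = 42.9%, Flow B 4/11 = 36.4% → the multi-step checkout
Social: the multi-step checkout 16/30 = 53.3%, Flow B 15/33 = 45.5% → the multi-step checkout
Overall: the multi-step checkout 59/160 = 36.9%, Flow B 43/150 = 28.7% → the multi-step checkout
The multi-step checkout wins overall and in every traffic group — no reversal.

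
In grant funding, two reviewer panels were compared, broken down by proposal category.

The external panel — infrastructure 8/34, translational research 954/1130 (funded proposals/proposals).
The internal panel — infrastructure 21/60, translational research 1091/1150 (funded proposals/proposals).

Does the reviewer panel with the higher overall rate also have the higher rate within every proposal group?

Yes

Infrastructure: the external panel 8/34 = 23.5%, the internal panel 21/60 = 35.0% → the internal panel
Translational research: the external panel 954/1130 = 84.4%, the internal panel 1091/1150 = 94.9% → the internal panel
Overall: the external panel 962/1164 = 82.6%, the internal panel 1112/1210 = 91.9% → the internal panel
The internal panel wins overall and in every proposal group — no reversal.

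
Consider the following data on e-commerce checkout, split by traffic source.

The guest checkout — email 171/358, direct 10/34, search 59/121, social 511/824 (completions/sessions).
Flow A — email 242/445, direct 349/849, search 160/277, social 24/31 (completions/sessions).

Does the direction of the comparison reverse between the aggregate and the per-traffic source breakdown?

Yes

Email: the guest checkout 171/358 = 47.8%, Flow A 242/445 = 54.4% → Flow A
Direct: the guest checkout 10/34 = 29.4%, Flow A 349/849 = 41.1% → Flow A
Search: the guest checkout 59/121 = 48.8%, Flow A 160/277 = 57.8% → Flow A
Social: the guest checkout 511/824 = 62.0%, Flow A 24/31 = 77.4% → Flow A
Overall: the guest checkout 751/1337 = 56.2%, Flow A 775/1602 = 48.4% → the guest checkout
Flow A wins each traffic group but the guest checkout wins overall — the comparison reverses. Flow A's sessions skew toward direct, which has a lower base rate.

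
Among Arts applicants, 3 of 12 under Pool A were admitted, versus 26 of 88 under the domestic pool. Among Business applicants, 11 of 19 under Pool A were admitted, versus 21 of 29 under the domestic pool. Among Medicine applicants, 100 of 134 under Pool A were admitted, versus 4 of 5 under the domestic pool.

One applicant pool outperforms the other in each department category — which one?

Arts: Pool A 3/12 = 25.0%, the domestic pool 26/88 = 29.5% → the domestic pool
Business: Pool A 11/19 = 57.9%, the domestic pool 21/29 = 72.4% → the domestic pool
Medicine: Pool A 100/134 = 74.6%, the domestic pool 4/5 = 80.0% → the domestic pool
The domestic pool has the higher rate in all 3 groups.

the domestic pool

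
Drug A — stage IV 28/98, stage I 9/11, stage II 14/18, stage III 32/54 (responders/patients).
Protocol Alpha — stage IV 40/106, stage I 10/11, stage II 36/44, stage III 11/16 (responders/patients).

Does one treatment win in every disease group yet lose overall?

No

Stage IV: Drug A 28/98 = 28.6%, Protocol Alpha 40/106 = 37.7% → Protocol Alpha
Stage I: Drug A 9/11 = 81.8%, Protocol Alpha 10/11 = 90.9% → Protocol Alpha
Stage II: Drug A 14/18 = 77.8%, Protocol Alpha 36/44 = 81.8% → Protocol Alpha
Stage III: Drug A 32/54 = 59.3%, Protocol Alpha 11/16 = 68.8% → Protocol Alpha
Overall: Drug A 83/181 = 45.9%, Protocol Alpha 97/177 = 54.8% → Protocol Alpha
Protocol Alpha wins overall and in every disease group — no reversal.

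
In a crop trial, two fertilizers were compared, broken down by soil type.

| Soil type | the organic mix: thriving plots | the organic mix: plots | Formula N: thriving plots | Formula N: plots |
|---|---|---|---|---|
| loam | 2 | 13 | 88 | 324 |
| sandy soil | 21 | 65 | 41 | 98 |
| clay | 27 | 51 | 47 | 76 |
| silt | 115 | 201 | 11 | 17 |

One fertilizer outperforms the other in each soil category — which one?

Formula N

Loam: the organic mix 2/13 = 15.4%, Formula N 88/324 = 27.2% → Formula N
Sandy soil: the organic mix 21/65 = 32.3%, Formula N 41/98 = 41.8% → Formula N
Clay: the organic mix 27/51 = 52.9%, Formula N 47/76 = 61.8% → Formula N
Silt: the organic mix 115/201 = 57.2%, Formula N 11/17 = 64.7% → Formula N
Formula N has the higher rate in all 4 groups.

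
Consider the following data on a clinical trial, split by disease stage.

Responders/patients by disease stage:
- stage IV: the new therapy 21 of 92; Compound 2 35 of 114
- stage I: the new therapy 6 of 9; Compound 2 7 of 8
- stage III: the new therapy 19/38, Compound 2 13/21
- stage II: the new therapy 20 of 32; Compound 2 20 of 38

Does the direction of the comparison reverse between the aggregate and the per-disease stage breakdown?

Stage IV: the new therapy 21/92 = 22.8%, Compound 2 35/114 = 30.7% → Compound 2
Stage I: the new therapy 6/9 = 66.7%, Compound 2 7/8 = 87.5% → Compound 2
Stage III: the new therapy 19/38 = 50.0%, Compound 2 13/21 = 61.9% → Compound 2
Stage II: the new therapy 20/32 = 62.5%, Compound 2 20/38 = 52.6% → the new therapy
Overall: the new therapy 66/171 = 38.6%, Compound 2 75/181 = 41.4% → Compound 2
Neither sweeps: the new therapy wins 1 of 4 groups, Compound 2 wins 3. Compound 2 wins overall but not every group — no Simpson reversal.

No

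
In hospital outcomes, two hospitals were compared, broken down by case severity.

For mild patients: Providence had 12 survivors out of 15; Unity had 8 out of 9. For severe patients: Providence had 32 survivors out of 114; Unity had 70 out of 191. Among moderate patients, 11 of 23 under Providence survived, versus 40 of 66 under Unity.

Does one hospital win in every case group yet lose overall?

Mild: Providence 12/15 = 80.0%, Unity 8/9 = 88.9% → Unity
Severe: Providence 32/114 = 28.1%, Unity 70/191 = 36.6% → Unity
Moderate: Providence 11/23 = 47.8%, Unity 40/66 = 60.6% → Unity
Overall: Providence 55/152 = 36.2%, Unity 118/266 = 44.4% → Unity
Unity wins overall and in every case group — no reversal.

No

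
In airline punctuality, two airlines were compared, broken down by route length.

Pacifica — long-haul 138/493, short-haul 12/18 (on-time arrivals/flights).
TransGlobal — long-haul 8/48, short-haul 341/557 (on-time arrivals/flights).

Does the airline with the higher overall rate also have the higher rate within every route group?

No

Long-haul: Pacifica 138/493 = 28.0%, TransGlobal 8/48 = 16.7% → Pacifica
Short-haul: Pacifica 12/18 = 66.7%, TransGlobal 341/557 = 61.2% → Pacifica
Overall: Pacifica 150/511 = 29.4%, TransGlobal 349/605 = 57.7% → TransGlobal
Pacifica wins each route group but TransGlobal wins overall — the comparison reverses. Pacifica's flights skew toward long-haul, which has a lower base rate.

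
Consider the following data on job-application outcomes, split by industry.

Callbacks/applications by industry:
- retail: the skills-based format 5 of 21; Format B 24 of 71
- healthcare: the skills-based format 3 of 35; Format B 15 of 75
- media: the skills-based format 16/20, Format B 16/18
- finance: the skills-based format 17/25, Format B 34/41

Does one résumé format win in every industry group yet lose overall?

No

Retail: the skills-based format 5/21 = 23.8%, Format B 24/71 = 33.8% → Format B
Healthcare: the skills-based format 3/35 = 8.6%, Format B 15/75 = 20.0% → Format B
Media: the skills-based format 16/20 = 80.0%, Format B 16/18 = 88.9% → Format B
Finance: the skills-based format 17/25 = 68.0%, Format B 34/41 = 82.9% → Format B
Overall: the skills-based format 41/101 = 40.6%, Format B 89/205 = 43.4% → Format B
Format B wins overall and in every industry group — no reversal.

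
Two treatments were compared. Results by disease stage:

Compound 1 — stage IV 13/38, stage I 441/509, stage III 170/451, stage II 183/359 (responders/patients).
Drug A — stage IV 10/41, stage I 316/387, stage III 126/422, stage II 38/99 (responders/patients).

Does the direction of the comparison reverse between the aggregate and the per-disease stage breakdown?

Stage IV: Compound 1 13/38 = 34.2%, Drug A 10/41 = 24.4% → Compound 1
Stage I: Compound 1 441/509 = 86.6%, Drug A 316/387 = 81.7% → Compound 1
Stage III: Compound 1 170/451 = 37.7%, Drug A 126/422 = 29.9% → Compound 1
Stage II: Compound 1 183/359 = 51.0%, Drug A 38/99 = 38.4% → Compound 1
Overall: Compound 1 807/1357 = 59.5%, Drug A 490/949 = 51.6% → Compound 1
Compound 1 wins overall and in every disease group — no reversal.

No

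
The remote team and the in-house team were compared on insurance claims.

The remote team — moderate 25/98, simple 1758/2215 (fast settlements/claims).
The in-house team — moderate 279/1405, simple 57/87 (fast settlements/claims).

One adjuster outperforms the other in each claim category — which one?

Moderate: the remote team 25/98 = 25.5%, the in-house team 279/1405 = 19.9% → the remote team
Simple: the remote team 1758/2215 = 79.4%, the in-house team 57/87 = 65.5% → the remote team
The remote team has the higher rate in both groups.

the remote team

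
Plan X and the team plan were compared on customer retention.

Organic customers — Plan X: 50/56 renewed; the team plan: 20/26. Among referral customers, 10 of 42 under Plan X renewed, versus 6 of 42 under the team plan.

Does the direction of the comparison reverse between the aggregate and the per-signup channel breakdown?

No

Organic: Plan X 50/56 = 89.3%, the team plan 20/26 = 76.9% → Plan X
Referral: Plan X 10/42 = 23.8%, the team plan 6/42 = 14.3% → Plan X
Overall: Plan X 60/98 = 61.2%, the team plan 26/68 = 38.2% → Plan X
Plan X wins overall and in every signup group — no reversal.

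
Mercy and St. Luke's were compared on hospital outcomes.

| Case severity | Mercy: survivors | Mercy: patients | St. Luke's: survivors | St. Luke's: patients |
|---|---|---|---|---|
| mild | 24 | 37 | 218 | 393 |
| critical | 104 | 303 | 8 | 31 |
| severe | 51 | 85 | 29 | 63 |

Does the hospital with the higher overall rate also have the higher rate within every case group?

No

Mild: Mercy 24/37 = 64.9%, St. Luke's 218/393 = 55.5% → Mercy
Critical: Mercy 104/303 = 34.3%, St. Luke's 8/31 = 25.8% → Mercy
Severe: Mercy 51/85 = 60.0%, St. Luke's 29/63 = 46.0% → Mercy
Overall: Mercy 179/425 = 42.1%, St. Luke's 255/487 = 52.4% → St. Luke's
Mercy wins each case group but St. Luke's wins overall — the comparison reverses. Mercy's patients skew toward critical, which has a lower base rate.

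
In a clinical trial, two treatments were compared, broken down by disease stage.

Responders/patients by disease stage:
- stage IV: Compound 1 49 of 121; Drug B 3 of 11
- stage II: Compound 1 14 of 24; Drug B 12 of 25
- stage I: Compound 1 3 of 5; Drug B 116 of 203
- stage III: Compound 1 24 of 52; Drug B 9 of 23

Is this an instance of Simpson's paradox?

Yes

Stage IV: Compound 1 49/121 = 40.5%, Drug B 3/11 = 27.3% → Compound 1
Stage II: Compound 1 14/24 = 58.3%, Drug B 12/25 = 48.0% → Compound 1
Stage I: Compound 1 3/5 = 60.0%, Drug B 116/203 = 57.1% → Compound 1
Stage III: Compound 1 24/52 = 46.2%, Drug B 9/23 = 39.1% → Compound 1
Overall: Compound 1 90/202 = 44.6%, Drug B 140/262 = 53.4% → Drug B
Compound 1 wins each disease group but Drug B wins overall — the comparison reverses. Compound 1's patients skew toward stage IV, which has a lower base rate.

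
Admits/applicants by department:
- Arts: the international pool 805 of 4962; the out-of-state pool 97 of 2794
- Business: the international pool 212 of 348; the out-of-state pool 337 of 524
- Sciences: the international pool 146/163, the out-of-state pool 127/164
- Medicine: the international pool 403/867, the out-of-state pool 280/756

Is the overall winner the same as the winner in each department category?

No

Arts: the international pool 805/4962 = 16.2%, the out-of-state pool 97/2794 = 3.5% → the international pool
Business: the international pool 212/348 = 60.9%, the out-of-state pool 337/524 = 64.3% → the out-of-state pool
Sciences: the international pool 146/163 = 89.6%, the out-of-state pool 127/164 = 77.4% → the international pool
Medicine: the international pool 403/867 = 46.5%, the out-of-state pool 280/756 = 37.0% → the international pool
Overall: the international pool 1566/6340 = 24.7%, the out-of-state pool 841/4238 = 19.8% → the international pool
Neither sweeps: the international pool wins 3 of 4 groups, the out-of-state pool wins 1. The international pool wins overall but not every group — no Simpson reversal.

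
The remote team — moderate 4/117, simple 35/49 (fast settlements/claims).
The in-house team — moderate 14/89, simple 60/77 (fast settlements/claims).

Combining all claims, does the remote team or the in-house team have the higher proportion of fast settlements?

Moderate: the remote team 4/117 = 3.4%, the in-house team 14/89 = 15.7% → the in-house team
Simple: the remote team 35/49 = 71.4%, the in-house team 60/77 = 77.9% → the in-house team
Overall: the remote team 39/166 = 23.5%, the in-house team 74/166 = 44.6% → the in-house team

the in-house team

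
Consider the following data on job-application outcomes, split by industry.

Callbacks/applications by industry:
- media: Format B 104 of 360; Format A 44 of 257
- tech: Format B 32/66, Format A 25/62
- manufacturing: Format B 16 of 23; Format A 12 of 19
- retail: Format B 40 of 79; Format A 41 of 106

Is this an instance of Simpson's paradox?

Media: Format B 104/360 = 28.9%, Format A 44/257 = 17.1% → Format B
Tech: Format B 32/66 = 48.5%, Format A 25/62 = 40.3% → Format B
Manufacturing: Format B 16/23 = 69.6%, Format A 12/19 = 63.2% → Format B
Retail: Format B 40/79 = 50.6%, Format A 41/106 = 38.7% → Format B
Overall: Format B 192/528 = 36.4%, Format A 122/444 = 27.5% → Format B
Format B wins overall and in every industry group — no reversal.

No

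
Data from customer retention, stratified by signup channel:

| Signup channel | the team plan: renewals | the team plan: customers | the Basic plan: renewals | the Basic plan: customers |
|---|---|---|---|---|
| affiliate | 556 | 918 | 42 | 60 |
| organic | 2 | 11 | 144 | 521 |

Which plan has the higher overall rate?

the team plan

Affiliate: the team plan 556/918 = 60.6%, the Basic plan 42/60 = 70.0% → the Basic plan
Organic: the team plan 2/11 = 18.2%, the Basic plan 144/521 = 27.6% → the Basic plan
Overall: the team plan 558/929 = 60.1%, the Basic plan 186/581 = 32.0% → the team plan
(The Basic plan wins every signup group but the team plan wins overall — the Basic plan's customers skew toward the low-rate organic group.)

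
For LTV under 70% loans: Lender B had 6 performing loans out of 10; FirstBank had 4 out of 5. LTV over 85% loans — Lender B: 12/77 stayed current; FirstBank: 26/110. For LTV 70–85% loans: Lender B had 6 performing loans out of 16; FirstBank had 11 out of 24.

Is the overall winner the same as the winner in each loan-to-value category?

Yes

LTV under 70%: Lender B 6/10 = 60.0%, FirstBank 4/5 = 80.0% → FirstBank
LTV over 85%: Lender B 12/77 = 15.6%, FirstBank 26/110 = 23.6% → FirstBank
LTV 70–85%: Lender B 6/16 = 37.5%, FirstBank 11/24 = 45.8% → FirstBank
Overall: Lender B 24/103 = 23.3%, FirstBank 41/139 = 29.5% → FirstBank
FirstBank wins overall and in every loan-to-value group — no reversal.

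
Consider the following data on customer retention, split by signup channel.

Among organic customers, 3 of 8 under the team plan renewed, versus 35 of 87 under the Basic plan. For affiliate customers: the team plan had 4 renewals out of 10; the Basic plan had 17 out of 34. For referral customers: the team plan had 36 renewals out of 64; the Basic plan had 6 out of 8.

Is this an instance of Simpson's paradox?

Organic: the team plan 3/8 = 37.5%, the Basic plan 35/87 = 40.2% → the Basic plan
Affiliate: the team plan 4/10 = 40.0%, the Basic plan 17/34 = 50.0% → the Basic plan
Referral: the team plan 36/64 = 56.2%, the Basic plan 6/8 = 75.0% → the Basic plan
Overall: the team plan 43/82 = 52.4%, the Basic plan 58/129 = 45.0% → the team plan
The Basic plan wins each signup group but the team plan wins overall — the comparison reverses. The Basic plan's customers skew toward organic, which has a lower base rate.

Yes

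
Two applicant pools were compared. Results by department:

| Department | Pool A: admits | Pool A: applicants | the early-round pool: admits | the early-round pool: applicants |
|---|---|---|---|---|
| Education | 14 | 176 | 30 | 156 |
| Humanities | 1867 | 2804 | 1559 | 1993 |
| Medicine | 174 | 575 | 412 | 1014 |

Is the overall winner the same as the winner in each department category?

Education: Pool A 14/176 = 8.0%, the early-round pool 30/156 = 19.2% → the early-round pool
Humanities: Pool A 1867/2804 = 66.6%, the early-round pool 1559/1993 = 78.2% → the early-round pool
Medicine: Pool A 174/575 = 30.3%, the early-round pool 412/1014 = 40.6% → the early-round pool
Overall: Pool A 2055/3555 = 57.8%, the early-round pool 2001/3163 = 63.3% → the early-round pool
The early-round pool wins overall and in every department group — no reversal.

Yes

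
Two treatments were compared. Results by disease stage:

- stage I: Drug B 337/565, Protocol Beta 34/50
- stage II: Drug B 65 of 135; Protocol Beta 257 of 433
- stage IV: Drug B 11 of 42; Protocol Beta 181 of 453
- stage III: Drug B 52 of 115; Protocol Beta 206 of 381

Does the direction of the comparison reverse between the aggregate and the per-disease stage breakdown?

Yes

Stage I: Drug B 337/565 = 59.6%, Protocol Beta 34/50 = 68.0% → Protocol Beta
Stage II: Drug B 65/135 = 48.1%, Protocol Beta 257/433 = 59.4% → Protocol Beta
Stage IV: Drug B 11/42 = 26.2%, Protocol Beta 181/453 = 40.0% → Protocol Beta
Stage III: Drug B 52/115 = 45.2%, Protocol Beta 206/381 = 54.1% → Protocol Beta
Overall: Drug B 465/857 = 54.3%, Protocol Beta 678/1317 = 51.5% → Drug B
Protocol Beta wins each disease group but Drug B wins overall — the comparison reverses. Protocol Beta's patients skew toward stage IV, which has a lower base rate.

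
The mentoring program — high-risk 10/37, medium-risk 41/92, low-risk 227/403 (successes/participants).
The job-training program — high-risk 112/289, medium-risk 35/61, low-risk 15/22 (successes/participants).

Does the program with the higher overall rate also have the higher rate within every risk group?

High-risk: the mentoring program 10/37 = 27.0%, the job-training program 112/289 = 38.8% → the job-training program
Medium-risk: the mentoring program 41/92 = 44.6%, the job-training program 35/61 = 57.4% → the job-training program
Low-risk: the mentoring program 227/403 = 56.3%, the job-training program 15/22 = 68.2% → the job-training program
Overall: the mentoring program 278/532 = 52.3%, the job-training program 162/372 = 43.5% → the mentoring program
The job-training program wins each risk group but the mentoring program wins overall — the comparison reverses. The job-training program's participants skew toward high-risk, which has a lower base rate.

No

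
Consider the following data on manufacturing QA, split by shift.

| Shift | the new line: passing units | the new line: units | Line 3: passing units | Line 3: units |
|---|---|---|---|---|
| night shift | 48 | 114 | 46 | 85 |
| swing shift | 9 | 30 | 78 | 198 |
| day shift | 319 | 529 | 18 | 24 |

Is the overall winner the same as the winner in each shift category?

No

Night shift: the new line 48/114 = 42.1%, Line 3 46/85 = 54.1% → Line 3
Swing shift: the new line 9/30 = 30.0%, Line 3 78/198 = 39.4% → Line 3
Day shift: the new line 319/529 = 60.3%, Line 3 18/24 = 75.0% → Line 3
Overall: the new line 376/673 = 55.9%, Line 3 142/307 = 46.3% → the new line
Line 3 wins each shift group but the new line wins overall — the comparison reverses. Line 3's units skew toward swing shift, which has a lower base rate.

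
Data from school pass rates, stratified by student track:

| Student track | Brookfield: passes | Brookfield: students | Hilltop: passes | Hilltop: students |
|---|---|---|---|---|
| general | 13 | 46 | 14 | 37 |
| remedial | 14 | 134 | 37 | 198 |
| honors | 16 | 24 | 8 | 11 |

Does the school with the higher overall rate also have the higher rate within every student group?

General: Brookfield 13/46 = 28.3%, Hilltop 14/37 = 37.8% → Hilltop
Remedial: Brookfield 14/134 = 10.4%, Hilltop 37/198 = 18.7% → Hilltop
Honors: Brookfield 16/24 = 66.7%, Hilltop 8/11 = 72.7% → Hilltop
Overall: Brookfield 43/204 = 21.1%, Hilltop 59/246 = 24.0% → Hilltop
Hilltop wins overall and in every student group — no reversal.

Yes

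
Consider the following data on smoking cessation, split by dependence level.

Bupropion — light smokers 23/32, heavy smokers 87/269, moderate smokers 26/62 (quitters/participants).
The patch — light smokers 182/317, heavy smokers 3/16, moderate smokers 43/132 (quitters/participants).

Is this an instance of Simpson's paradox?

Yes

Light smokers: bupropion 23/32 = 71.9%, the patch 182/317 = 57.4% → bupropion
Heavy smokers: bupropion 87/269 = 32.3%, the patch 3/16 = 18.8% → bupropion
Moderate smokers: bupropion 26/62 = 41.9%, the patch 43/132 = 32.6% → bupropion
Overall: bupropion 136/363 = 37.5%, the patch 228/465 = 49.0% → the patch
Bupropion wins each dependence group but the patch wins overall — the comparison reverses. Bupropion's participants skew toward heavy smokers, which has a lower base rate.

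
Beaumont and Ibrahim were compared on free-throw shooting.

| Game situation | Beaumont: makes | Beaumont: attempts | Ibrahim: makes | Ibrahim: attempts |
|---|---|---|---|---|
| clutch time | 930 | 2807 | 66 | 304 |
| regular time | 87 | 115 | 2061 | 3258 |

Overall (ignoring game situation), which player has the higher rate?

Clutch time: Beaumont 930/2807 = 33.1%, Ibrahim 66/304 = 21.7% → Beaumont
Regular time: Beaumont 87/115 = 75.7%, Ibrahim 2061/3258 = 63.3% → Beaumont
Overall: Beaumont 1017/2922 = 34.8%, Ibrahim 2127/3562 = 59.7% → Ibrahim
(Beaumont wins every game group but Ibrahim wins overall — Beaumont's attempts skew toward the low-rate clutch time group.)

Ibrahim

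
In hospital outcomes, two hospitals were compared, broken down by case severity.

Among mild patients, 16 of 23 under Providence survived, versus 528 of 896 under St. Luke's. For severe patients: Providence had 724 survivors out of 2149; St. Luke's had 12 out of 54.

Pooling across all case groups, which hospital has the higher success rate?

Mild: Providence 16/23 = 69.6%, St. Luke's 528/896 = 58.9% → Providence
Severe: Providence 724/2149 = 33.7%, St. Luke's 12/54 = 22.2% → Providence
Overall: Providence 740/2172 = 34.1%, St. Luke's 540/950 = 56.8% → St. Luke's
(Providence wins every case group but St. Luke's wins overall — Providence's patients skew toward the low-rate severe group.)

St. Luke's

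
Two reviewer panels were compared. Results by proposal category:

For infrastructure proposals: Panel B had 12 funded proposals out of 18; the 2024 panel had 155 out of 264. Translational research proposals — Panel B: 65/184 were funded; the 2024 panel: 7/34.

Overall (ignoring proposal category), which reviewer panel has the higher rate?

the 2024 panel

Infrastructure: Panel B 12/18 = 66.7%, the 2024 panel 155/264 = 58.7% → Panel B
Translational research: Panel B 65/184 = 35.3%, the 2024 panel 7/34 = 20.6% → Panel B
Overall: Panel B 77/202 = 38.1%, the 2024 panel 162/298 = 54.4% → the 2024 panel
(Panel B wins every proposal group but the 2024 panel wins overall — Panel B's proposals skew toward the low-rate translational research group.)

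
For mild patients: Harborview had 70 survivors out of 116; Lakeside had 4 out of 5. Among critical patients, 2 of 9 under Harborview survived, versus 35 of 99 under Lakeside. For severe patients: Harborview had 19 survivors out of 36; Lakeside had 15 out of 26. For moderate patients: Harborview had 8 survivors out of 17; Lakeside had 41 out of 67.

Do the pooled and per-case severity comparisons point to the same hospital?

Mild: Harborview 70/116 = 60.3%, Lakeside 4/5 = 80.0% → Lakeside
Critical: Harborview 2/9 = 22.2%, Lakeside 35/99 = 35.4% → Lakeside
Severe: Harborview 19/36 = 52.8%, Lakeside 15/26 = 57.7% → Lakeside
Moderate: Harborview 8/17 = 47.1%, Lakeside 41/67 = 61.2% → Lakeside
Overall: Harborview 99/178 = 55.6%, Lakeside 95/197 = 48.2% → Harborview
Lakeside wins each case group but Harborview wins overall — the comparison reverses. Lakeside's patients skew toward critical, which has a lower base rate.

No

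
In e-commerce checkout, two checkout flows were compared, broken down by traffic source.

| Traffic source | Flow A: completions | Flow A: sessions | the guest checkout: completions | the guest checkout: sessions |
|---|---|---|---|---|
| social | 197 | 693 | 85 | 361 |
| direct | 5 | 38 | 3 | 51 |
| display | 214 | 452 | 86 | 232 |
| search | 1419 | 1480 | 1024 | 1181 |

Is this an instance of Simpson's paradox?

Social: Flow A 197/693 = 28.4%, the guest checkout 85/361 = 23.5% → Flow A
Direct: Flow A 5/38 = 13.2%, the guest checkout 3/51 = 5.9% → Flow A
Display: Flow A 214/452 = 47.3%, the guest checkout 86/232 = 37.1% → Flow A
Search: Flow A 1419/1480 = 95.9%, the guest checkout 1024/1181 = 86.7% → Flow A
Overall: Flow A 1835/2663 = 68.9%, the guest checkout 1198/1825 = 65.6% → Flow A
Flow A wins overall and in every traffic group — no reversal.

No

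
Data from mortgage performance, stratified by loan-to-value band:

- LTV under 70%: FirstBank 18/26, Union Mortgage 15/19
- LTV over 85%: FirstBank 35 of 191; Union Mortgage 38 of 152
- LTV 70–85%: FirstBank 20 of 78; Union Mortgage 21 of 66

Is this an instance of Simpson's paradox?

No

LTV under 70%: FirstBank 18/26 = 69.2%, Union Mortgage 15/19 = 78.9% → Union Mortgage
LTV over 85%: FirstBank 35/191 = 18.3%, Union Mortgage 38/152 = 25.0% → Union Mortgage
LTV 70–85%: FirstBank 20/78 = 25.6%, Union Mortgage 21/66 = 31.8% → Union Mortgage
Overall: FirstBank 73/295 = 24.7%, Union Mortgage 74/237 = 31.2% → Union Mortgage
Union Mortgage wins overall and in every loan-to-value group — no reversal.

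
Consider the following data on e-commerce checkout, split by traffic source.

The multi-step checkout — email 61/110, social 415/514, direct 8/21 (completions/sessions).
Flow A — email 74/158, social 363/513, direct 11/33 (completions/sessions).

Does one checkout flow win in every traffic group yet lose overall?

Email: the multi-step checkout 61/110 = 55.5%, Flow A 74/158 = 46.8% → the multi-step checkout
Social: the multi-step checkout 415/514 = 80.7%, Flow A 363/513 = 70.8% → the multi-step checkout
Direct: the multi-step checkout 8/21 = 38.1%, Flow A 11/33 = 33.3% → the multi-step checkout
Overall: the multi-step checkout 484/645 = 75.0%, Flow A 448/704 = 63.6% → the multi-step checkout
The multi-step checkout wins overall and in every traffic group — no reversal.

No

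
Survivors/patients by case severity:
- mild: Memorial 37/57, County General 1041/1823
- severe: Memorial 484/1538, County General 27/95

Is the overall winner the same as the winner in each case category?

No

Mild: Memorial 37/57 = 64.9%, County General 1041/1823 = 57.1% → Memorial
Severe: Memorial 484/1538 = 31.5%, County General 27/95 = 28.4% → Memorial
Overall: Memorial 521/1595 = 32.7%, County General 1068/1918 = 55.7% → County General
Memorial wins each case group but County General wins overall — the comparison reverses. Memorial's patients skew toward severe, which has a lower base rate.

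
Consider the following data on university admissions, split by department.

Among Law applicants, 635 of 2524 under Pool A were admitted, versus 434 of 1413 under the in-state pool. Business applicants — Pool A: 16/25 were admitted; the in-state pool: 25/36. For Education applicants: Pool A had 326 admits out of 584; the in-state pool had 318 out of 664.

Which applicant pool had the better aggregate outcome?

Law: Pool A 635/2524 = 25.2%, the in-state pool 434/1413 = 30.7% → the in-state pool
Business: Pool A 16/25 = 64.0%, the in-state pool 25/36 = 69.4% → the in-state pool
Education: Pool A 326/584 = 55.8%, the in-state pool 318/664 = 47.9% → Pool A
Overall: Pool A 977/3133 = 31.2%, the in-state pool 777/2113 = 36.8% → the in-state pool
(Neither sweeps every department group, but the in-state pool has the higher pooled rate.)

the in-state pool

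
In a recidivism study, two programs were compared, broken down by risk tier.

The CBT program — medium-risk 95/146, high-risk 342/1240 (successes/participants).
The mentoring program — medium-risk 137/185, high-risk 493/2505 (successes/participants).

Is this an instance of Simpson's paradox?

No

Medium-risk: the CBT program 95/146 = 65.1%, the mentoring program 137/185 = 74.1% → the mentoring program
High-risk: the CBT program 342/1240 = 27.6%, the mentoring program 493/2505 = 19.7% → the CBT program
Overall: the CBT program 437/1386 = 31.5%, the mentoring program 630/2690 = 23.4% → the CBT program
Neither sweeps: the CBT program wins 1 of 2 groups, the mentoring program wins 1. The CBT program wins overall but not every group — no Simpson reversal.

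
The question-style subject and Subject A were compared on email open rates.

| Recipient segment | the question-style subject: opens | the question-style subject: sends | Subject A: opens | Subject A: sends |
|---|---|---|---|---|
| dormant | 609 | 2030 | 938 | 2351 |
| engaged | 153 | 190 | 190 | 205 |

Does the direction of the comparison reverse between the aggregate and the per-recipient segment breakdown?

Dormant: the question-style subject 609/2030 = 30.0%, Subject A 938/2351 = 39.9% → Subject A
Engaged: the question-style subject 153/190 = 80.5%, Subject A 190/205 = 92.7% → Subject A
Overall: the question-style subject 762/2220 = 34.3%, Subject A 1128/2556 = 44.1% → Subject A
Subject A wins overall and in every recipient group — no reversal.

No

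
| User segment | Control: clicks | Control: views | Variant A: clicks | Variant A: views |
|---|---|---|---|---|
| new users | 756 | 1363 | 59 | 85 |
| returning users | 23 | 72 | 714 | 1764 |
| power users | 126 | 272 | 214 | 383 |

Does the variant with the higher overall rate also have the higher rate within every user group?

New users: Control 756/1363 = 55.5%, Variant A 59/85 = 69.4% → Variant A
Returning users: Control 23/72 = 31.9%, Variant A 714/1764 = 40.5% → Variant A
Power users: Control 126/272 = 46.3%, Variant A 214/383 = 55.9% → Variant A
Overall: Control 905/1707 = 53.0%, Variant A 987/2232 = 44.2% → Control
Variant A wins each user group but Control wins overall — the comparison reverses. Variant A's views skew toward returning users, which has a lower base rate.

No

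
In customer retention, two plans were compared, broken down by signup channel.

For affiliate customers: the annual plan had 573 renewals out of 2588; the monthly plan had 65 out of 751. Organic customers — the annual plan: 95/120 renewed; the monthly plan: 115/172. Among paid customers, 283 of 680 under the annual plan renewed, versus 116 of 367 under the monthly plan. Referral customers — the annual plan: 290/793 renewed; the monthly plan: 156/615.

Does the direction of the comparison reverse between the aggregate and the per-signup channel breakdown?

No

Affiliate: the annual plan 573/2588 = 22.1%, the monthly plan 65/751 = 8.7% → the annual plan
Organic: the annual plan 95/120 = 79.2%, the monthly plan 115/172 = 66.9% → the annual plan
Paid: the annual plan 283/680 = 41.6%, the monthly plan 116/367 = 31.6% → the annual plan
Referral: the annual plan 290/793 = 36.6%, the monthly plan 156/615 = 25.4% → the annual plan
Overall: the annual plan 1241/4181 = 29.7%, the monthly plan 452/1905 = 23.7% → the annual plan
The annual plan wins overall and in every signup group — no reversal.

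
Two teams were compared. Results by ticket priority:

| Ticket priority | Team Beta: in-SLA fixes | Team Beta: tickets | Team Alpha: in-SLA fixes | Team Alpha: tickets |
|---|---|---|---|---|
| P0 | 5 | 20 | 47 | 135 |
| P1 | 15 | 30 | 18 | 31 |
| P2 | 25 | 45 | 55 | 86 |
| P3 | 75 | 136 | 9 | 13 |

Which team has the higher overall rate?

P0: Team Beta 5/20 = 25.0%, Team Alpha 47/135 = 34.8% → Team Alpha
P1: Team Beta 15/30 = 50.0%, Team Alpha 18/31 = 58.1% → Team Alpha
P2: Team Beta 25/45 = 55.6%, Team Alpha 55/86 = 64.0% → Team Alpha
P3: Team Beta 75/136 = 55.1%, Team Alpha 9/13 = 69.2% → Team Alpha
Overall: Team Beta 120/231 = 51.9%, Team Alpha 129/265 = 48.7% → Team Beta
(Team Alpha wins every ticket group but Team Beta wins overall — Team Alpha's tickets skew toward the low-rate P0 group.)

Team Beta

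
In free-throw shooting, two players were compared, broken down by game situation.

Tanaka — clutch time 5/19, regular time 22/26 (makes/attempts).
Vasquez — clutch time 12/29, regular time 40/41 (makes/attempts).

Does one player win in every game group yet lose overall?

Clutch time: Tanaka 5/19 = 26.3%, Vasquez 12/29 = 41.4% → Vasquez
Regular time: Tanaka 22/26 = 84.6%, Vasquez 40/41 = 97.6% → Vasquez
Overall: Tanaka 27/45 = 60.0%, Vasquez 52/70 = 74.3% → Vasquez
Vasquez wins overall and in every game group — no reversal.

No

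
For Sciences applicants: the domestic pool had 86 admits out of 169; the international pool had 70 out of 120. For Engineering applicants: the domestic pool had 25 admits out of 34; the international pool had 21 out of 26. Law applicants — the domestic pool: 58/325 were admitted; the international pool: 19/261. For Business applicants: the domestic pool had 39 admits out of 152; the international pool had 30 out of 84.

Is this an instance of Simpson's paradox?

No

Sciences: the domestic pool 86/169 = 50.9%, the international pool 70/120 = 58.3% → the international pool
Engineering: the domestic pool 25/34 = 73.5%, the international pool 21/26 = 80.8% → the international pool
Law: the domestic pool 58/325 = 17.8%, the international pool 19/261 = 7.3% → the domestic pool
Business: the domestic pool 39/152 = 25.7%, the international pool 30/84 = 35.7% → the international pool
Overall: the domestic pool 208/680 = 30.6%, the international pool 140/491 = 28.5% → the domestic pool
Neither sweeps: the domestic pool wins 1 of 4 groups, the international pool wins 3. The domestic pool wins overall but not every group — no Simpson reversal.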